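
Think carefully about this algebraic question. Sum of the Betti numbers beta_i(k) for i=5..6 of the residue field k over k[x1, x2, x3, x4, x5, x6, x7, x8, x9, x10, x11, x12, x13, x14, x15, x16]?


Koszul resolution: beta_i(k)=C(n,i), n=16
C(16,5)=4368, C(16,6)=8008
Sum=12376


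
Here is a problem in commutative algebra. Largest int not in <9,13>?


gcd(9,13)=1 => F=ab-a-b=9*13-9-13=117-22=95


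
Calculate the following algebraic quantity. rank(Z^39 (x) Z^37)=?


rank(M(x)N) = rank(M)*rank(N)
39*37 = 1443


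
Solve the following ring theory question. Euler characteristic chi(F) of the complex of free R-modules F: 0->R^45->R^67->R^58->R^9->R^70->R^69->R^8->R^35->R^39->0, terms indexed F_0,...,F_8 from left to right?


chi = sum (-1)^i * rank:
(-1)^0*45=45
(-1)^1*67=-67
(-1)^2*58=58
(-1)^3*9=-9
(-1)^4*70=70
(-1)^5*69=-69
(-1)^6*8=8
(-1)^7*35=-35
(-1)^8*39=39
chi=40


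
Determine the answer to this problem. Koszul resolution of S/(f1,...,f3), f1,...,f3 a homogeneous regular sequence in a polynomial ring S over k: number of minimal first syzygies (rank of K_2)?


Regular sequence => Koszul complex is the minimal free resolution.
Syz_1 minimally generated by Koszul relations f_i*e_j - f_j*e_i (i<j): mu(Syz_1) = beta_2 = C(m,2) = m(m-1)/2
m=3
3*2/2 = 3


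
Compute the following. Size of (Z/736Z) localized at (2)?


2-primary part: 736=2^5*23
Size=2^5=32


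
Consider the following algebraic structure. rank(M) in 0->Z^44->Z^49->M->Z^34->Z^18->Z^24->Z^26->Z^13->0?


Alt sum=0:
(-1)^0*44 + (-1)^1*49 + (-1)^2*? + (-1)^3*34 + (-1)^4*18 + (-1)^5*24 + (-1)^6*26 + (-1)^7*13=0
rank(M)=32


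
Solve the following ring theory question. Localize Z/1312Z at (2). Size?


2-primary part: 1312=2^5*41
Size=2^5=32


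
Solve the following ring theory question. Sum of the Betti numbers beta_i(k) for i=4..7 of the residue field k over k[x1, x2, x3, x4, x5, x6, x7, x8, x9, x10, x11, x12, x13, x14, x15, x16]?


Koszul resolution: beta_i(k)=C(n,i), n=16
C(16,4)=1820, C(16,5)=4368, C(16,6)=8008, C(16,7)=11440
Sum=25636


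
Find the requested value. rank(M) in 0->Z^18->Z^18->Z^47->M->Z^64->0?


Alt sum=0:
(-1)^0*18 + (-1)^1*18 + (-1)^2*47 + (-1)^3*? + (-1)^4*64=0
rank(M)=111


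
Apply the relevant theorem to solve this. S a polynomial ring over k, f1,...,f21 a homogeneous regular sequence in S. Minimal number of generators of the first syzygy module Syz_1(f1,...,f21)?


Regular sequence => Koszul complex is the minimal free resolution.
Syz_1 minimally generated by Koszul relations f_i*e_j - f_j*e_i (i<j): mu(Syz_1) = beta_2 = C(m,2) = m(m-1)/2
m=21
21*20/2 = 210


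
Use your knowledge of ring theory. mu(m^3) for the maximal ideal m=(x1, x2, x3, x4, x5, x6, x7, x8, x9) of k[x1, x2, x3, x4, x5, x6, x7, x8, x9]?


Graded Nakayama: mu(m^d) = dim_k (m^d/m^(d+1)) = #degree-3 monomials in 9 vars
C(n+d-1,d)=C(11,3)=165


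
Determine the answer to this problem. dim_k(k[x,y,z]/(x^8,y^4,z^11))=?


Basis: x^iy^jz^k, i<8,j<4,k<11
8*4*11=352


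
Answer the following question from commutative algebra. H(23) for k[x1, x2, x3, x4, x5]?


C(d+n-1,n-1)=C(27,4)=17550


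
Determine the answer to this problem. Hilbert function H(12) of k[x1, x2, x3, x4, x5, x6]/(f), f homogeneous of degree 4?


C(17,5)-C(13,5)=6188-1287=4901


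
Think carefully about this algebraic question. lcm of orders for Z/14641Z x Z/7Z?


Exponent = lcm of the cyclic orders; pairwise coprime => product.
11^4*7^1=14641*7=102487


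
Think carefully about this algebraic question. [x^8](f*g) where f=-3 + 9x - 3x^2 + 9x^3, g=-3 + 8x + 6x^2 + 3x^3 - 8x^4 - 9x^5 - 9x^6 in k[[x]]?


[x^8] = sum a_i*b_j, i+j=8
  -3*-9=27
  9*-9=-81
Sum=-54


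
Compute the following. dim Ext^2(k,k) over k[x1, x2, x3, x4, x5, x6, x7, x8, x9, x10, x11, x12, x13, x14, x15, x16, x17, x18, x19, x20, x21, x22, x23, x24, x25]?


C(n,i)=C(25,2)=300


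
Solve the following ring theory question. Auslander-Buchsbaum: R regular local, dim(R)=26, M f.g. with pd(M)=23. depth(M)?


pd+depth=depth(R)=26
depth=26-23=3


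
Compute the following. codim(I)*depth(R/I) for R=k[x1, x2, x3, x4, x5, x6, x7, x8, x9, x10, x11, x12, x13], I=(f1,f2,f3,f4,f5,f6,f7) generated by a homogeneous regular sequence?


codim=7, depth=dim(R/I)=13-7=6
Product=7*6=42


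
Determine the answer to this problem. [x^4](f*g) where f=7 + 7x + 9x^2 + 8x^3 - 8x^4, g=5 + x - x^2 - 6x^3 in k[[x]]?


[x^4] = sum a_i*b_j, i+j=4
  7*-6=-42
  9*-1=-9
  8*1=8
  -8*5=-40
Sum=-83


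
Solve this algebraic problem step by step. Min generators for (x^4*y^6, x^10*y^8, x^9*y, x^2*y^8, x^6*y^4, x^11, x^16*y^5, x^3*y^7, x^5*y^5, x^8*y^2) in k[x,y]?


Remove redundant (divisible by others).
x^10*y^8 redundant.
x^16*y^5 redundant.
Min: x^11, x^9*y, x^8*y^2, x^6*y^4, x^5*y^5, x^4*y^6, x^3*y^7, x^2*y^8
Count=8


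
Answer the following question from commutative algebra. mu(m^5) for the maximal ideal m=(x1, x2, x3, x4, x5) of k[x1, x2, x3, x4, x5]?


Graded Nakayama: mu(m^d) = dim_k (m^d/m^(d+1)) = #degree-5 monomials in 5 vars
C(n+d-1,d)=C(9,5)=126


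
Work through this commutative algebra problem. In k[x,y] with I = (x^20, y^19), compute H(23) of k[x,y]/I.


k[x,y], I = (x^20, y^19), d = 23
Need i < 20 and d-i < 19.
Range: 5 <= i <= 19.
H(23) = 15


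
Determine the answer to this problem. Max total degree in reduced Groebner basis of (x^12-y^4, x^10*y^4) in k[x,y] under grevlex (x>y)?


LT(f1)=x^12, LT(f2)=x^10y^4, lcm=x^12y^4
S(f1,f2) = y^4*f1 - x^2*f2 = -y^8
Reduced GB = {f1, f2, y^8}; degrees 12, 14, 8
Max = 14


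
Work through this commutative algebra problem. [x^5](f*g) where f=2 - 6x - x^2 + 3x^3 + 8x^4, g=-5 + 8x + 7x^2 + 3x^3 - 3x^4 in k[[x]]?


[x^5] = sum a_i*b_j, i+j=5
  -6*-3=18
  -1*3=-3
  3*7=21
  8*8=64
Sum=100


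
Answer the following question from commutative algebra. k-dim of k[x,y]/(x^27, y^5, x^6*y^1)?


k[x,y]/I, I = (x^27, y^5, x^6*y^1)
Rect: 27x5=135. Corner: (27-6)x(5-1)=84.
dim = 135-84 = 51


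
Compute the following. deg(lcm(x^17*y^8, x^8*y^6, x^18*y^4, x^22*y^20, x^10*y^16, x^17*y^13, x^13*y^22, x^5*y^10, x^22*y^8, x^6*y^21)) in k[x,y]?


lcm = componentwise max:
x: max(17,8,18,22,10,17,13,5,22,6)=22
y: max(8,6,4,20,16,13,22,10,8,21)=22
Total=22+22=44


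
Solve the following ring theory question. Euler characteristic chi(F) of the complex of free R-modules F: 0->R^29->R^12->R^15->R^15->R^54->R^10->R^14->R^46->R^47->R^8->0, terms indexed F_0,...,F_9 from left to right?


chi = sum (-1)^i * rank:
(-1)^0*29=29
(-1)^1*12=-12
(-1)^2*15=15
(-1)^3*15=-15
(-1)^4*54=54
(-1)^5*10=-10
(-1)^6*14=14
(-1)^7*46=-46
(-1)^8*47=47
(-1)^9*8=-8
chi=68


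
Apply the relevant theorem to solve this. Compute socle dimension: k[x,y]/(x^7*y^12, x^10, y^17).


Socle = ann(m) = span of standard monomials u with x*u, y*u in I (staircase corners).
Minimal generators: x^10, x^7*y^12, y^17
Corners: x^6y^16, x^9y^11
Socle dim=2


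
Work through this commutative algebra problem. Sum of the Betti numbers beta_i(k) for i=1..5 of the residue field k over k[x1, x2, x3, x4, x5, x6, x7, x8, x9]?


Koszul resolution: beta_i(k)=C(n,i), n=9
C(9,1)=9, C(9,2)=36, C(9,3)=84, C(9,4)=126, C(9,5)=126
Sum=381


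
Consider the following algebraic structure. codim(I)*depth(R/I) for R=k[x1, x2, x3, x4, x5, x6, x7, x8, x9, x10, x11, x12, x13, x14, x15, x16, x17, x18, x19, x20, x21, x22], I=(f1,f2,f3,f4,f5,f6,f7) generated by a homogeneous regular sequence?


codim=7, depth=dim(R/I)=22-7=15
Product=7*15=105


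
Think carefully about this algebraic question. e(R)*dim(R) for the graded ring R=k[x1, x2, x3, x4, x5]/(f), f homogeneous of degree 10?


e(R)=deg(f)=10, dim(R)=5-1=4
e*dim=10*4=40


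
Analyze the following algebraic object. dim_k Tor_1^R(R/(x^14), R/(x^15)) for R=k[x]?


Tor_1(R/I,R/J)=(I cap J)/IJ=(x^15)/(x^29)
dim=29-15=min(14,15)=14


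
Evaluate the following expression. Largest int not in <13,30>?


gcd(13,30)=1 => F=ab-a-b=13*30-13-30=390-43=347


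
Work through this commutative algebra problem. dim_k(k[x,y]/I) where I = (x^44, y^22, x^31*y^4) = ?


k[x,y]/I, I = (x^44, y^22, x^31*y^4)
Rect: 44x22=968. Corner: (44-31)x(22-4)=234.
dim = 968-234 = 734


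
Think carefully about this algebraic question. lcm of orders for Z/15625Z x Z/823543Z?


Exponent = lcm of the cyclic orders; pairwise coprime => product.
5^6*7^7=15625*823543=12867859375


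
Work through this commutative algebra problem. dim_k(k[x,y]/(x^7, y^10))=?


Basis: x^i*y^j, i<7, j<10
7*10=70


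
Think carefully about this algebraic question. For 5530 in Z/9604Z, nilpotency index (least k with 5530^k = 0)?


5530^k mod 9604:
k=1: 5530
k=2: 1764
k=3: 6860
k=4: 0
First zero at k = 4


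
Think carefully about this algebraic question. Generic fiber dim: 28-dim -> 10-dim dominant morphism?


dim(fiber)=dim(X)-dim(Y)=28-10=18


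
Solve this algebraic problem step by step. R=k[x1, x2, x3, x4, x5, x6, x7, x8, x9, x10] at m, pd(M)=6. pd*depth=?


pd+depth=10
depth=10-6=4
pd*depth=6*4=24


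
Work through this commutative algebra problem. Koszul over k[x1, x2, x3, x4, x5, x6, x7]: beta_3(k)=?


C(n,i)=C(7,3)=35


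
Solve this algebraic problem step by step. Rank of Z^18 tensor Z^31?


rank(M(x)N) = rank(M)*rank(N)
18*31 = 558


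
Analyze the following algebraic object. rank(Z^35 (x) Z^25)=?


rank(M(x)N) = rank(M)*rank(N)
35*25 = 875


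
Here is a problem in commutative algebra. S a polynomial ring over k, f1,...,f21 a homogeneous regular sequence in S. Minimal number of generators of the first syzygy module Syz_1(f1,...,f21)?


Regular sequence => Koszul complex is the minimal free resolution.
Syz_1 minimally generated by Koszul relations f_i*e_j - f_j*e_i (i<j): mu(Syz_1) = beta_2 = C(m,2) = m(m-1)/2
m=21
21*20/2 = 210


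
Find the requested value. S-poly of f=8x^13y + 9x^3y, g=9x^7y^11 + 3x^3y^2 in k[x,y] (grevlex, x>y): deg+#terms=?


LT(f)=8x^13y, LT(g)=9x^7y^11
lcm(LM)=x^13y^11
S(f,g) (scaled by 72 to clear denominators) = 9y^10*f - 8x^6*g = 81x^3y^11 - 24x^9y^2
2 terms, deg 14.
14+2=16


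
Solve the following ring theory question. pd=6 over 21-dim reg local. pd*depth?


pd+depth=21
depth=21-6=15
pd*depth=6*15=90


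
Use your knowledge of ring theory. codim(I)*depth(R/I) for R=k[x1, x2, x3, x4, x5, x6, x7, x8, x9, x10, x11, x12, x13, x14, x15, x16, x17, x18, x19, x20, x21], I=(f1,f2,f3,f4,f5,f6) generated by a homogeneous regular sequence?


codim=6, depth=dim(R/I)=21-6=15
Product=6*15=90


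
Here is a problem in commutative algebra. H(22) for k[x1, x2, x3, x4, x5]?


C(d+n-1,n-1)=C(26,4)=14950


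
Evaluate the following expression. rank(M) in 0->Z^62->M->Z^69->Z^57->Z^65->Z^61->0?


Alt sum=0:
(-1)^0*62 + (-1)^1*? + (-1)^2*69 + (-1)^3*57 + (-1)^4*65 + (-1)^5*61=0
rank(M)=78


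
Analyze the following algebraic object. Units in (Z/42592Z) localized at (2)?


Local ring = Z/32Z.
phi(32) = 2^4*(2-1) = 16


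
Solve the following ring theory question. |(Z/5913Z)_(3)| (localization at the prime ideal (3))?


3-primary part: 5913=3^4*73
Size=3^4=81


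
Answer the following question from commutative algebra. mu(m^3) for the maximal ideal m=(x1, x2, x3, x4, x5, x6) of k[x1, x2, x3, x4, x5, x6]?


Graded Nakayama: mu(m^d) = dim_k (m^d/m^(d+1)) = #degree-3 monomials in 6 vars
C(n+d-1,d)=C(8,3)=56


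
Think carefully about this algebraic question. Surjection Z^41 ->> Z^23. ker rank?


rank(ker) = 41-23 = 18


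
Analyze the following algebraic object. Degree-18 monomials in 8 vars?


C(d+n-1,n-1)=C(25,7)=480700


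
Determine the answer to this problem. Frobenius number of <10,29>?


gcd(10,29)=1 => F=ab-a-b=10*29-10-29=290-39=251


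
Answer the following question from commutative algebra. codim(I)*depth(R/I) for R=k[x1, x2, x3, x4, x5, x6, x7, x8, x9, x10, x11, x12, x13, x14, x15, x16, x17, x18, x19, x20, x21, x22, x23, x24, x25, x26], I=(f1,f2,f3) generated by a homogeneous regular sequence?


codim=3, depth=dim(R/I)=26-3=23
Product=3*23=69


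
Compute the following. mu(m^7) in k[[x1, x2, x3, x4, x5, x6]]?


C(n+d-1,d)=C(12,7)=792


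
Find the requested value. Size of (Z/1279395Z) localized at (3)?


3-primary part: 1279395=3^9*65
Size=3^9=19683


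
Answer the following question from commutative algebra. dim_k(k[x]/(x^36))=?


Basis: 1,x,...,x^35
dim=36


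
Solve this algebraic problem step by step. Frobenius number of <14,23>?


gcd(14,23)=1 => F=ab-a-b=14*23-14-23=322-37=285


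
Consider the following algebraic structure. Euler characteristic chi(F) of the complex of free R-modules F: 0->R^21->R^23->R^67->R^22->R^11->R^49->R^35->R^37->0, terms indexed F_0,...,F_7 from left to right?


chi = sum (-1)^i * rank:
(-1)^0*21=21
(-1)^1*23=-23
(-1)^2*67=67
(-1)^3*22=-22
(-1)^4*11=11
(-1)^5*49=-49
(-1)^6*35=35
(-1)^7*37=-37
chi=3


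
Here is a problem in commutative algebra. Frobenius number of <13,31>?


gcd(13,31)=1 => F=ab-a-b=13*31-13-31=403-44=359


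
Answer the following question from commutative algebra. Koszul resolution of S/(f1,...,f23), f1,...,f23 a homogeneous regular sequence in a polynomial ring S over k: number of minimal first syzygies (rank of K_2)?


Regular sequence => Koszul complex is the minimal free resolution.
Syz_1 minimally generated by Koszul relations f_i*e_j - f_j*e_i (i<j): mu(Syz_1) = beta_2 = C(m,2) = m(m-1)/2
m=23
23*22/2 = 253


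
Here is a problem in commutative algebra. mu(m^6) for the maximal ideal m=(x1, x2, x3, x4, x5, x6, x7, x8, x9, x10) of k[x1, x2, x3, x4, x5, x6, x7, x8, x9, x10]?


Graded Nakayama: mu(m^d) = dim_k (m^d/m^(d+1)) = #degree-6 monomials in 10 vars
C(n+d-1,d)=C(15,6)=5005


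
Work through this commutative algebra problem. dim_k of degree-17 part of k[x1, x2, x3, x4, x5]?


C(d+n-1,n-1)=C(21,4)=5985


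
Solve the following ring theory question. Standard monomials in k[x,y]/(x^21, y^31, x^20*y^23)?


k[x,y]/I, I = (x^21, y^31, x^20*y^23)
Rect: 21x31=651. Corner: (21-20)x(31-23)=8.
dim = 651-8 = 643


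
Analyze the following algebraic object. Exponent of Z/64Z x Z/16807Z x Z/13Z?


Exponent = lcm of the cyclic orders; pairwise coprime => product.
2^6*7^5*13^1=64*16807*13=13983424


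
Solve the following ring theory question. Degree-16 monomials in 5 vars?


C(d+n-1,n-1)=C(20,4)=4845


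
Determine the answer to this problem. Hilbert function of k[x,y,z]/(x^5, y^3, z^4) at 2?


Need i<5, j<3, k<4 with i+j+k=2.
For each i, j ranges over max(0,2-i-3)..min(2,2-i):
  i=0: j in [0,2] -> 3
  i=1: j in [0,1] -> 2
  i=2: j in [0,0] -> 1
H(2) = 3+2+1 = 6


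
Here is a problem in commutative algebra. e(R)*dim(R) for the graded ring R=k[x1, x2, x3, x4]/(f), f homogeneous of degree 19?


e(R)=deg(f)=19, dim(R)=4-1=3
e*dim=19*3=57


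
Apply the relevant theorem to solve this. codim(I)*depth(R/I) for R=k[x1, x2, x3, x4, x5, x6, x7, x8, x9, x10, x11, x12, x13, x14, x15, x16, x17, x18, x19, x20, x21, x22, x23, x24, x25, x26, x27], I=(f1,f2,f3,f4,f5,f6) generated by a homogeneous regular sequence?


codim=6, depth=dim(R/I)=27-6=21
Product=6*21=126


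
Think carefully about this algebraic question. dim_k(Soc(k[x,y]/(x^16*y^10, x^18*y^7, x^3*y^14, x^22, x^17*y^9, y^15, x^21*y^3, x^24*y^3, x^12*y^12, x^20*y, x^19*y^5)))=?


Socle = ann(m) = span of standard monomials u with x*u, y*u in I (staircase corners).
Redundant generators: x^24*y^3, x^21*y^3
Minimal generators: x^22, x^20*y, x^19*y^5, x^18*y^7, x^17*y^9, x^16*y^10, x^12*y^12, x^3*y^14, y^15
Corners: x^2y^14, x^11y^13, x^15y^11, x^16y^9, x^17y^8, x^18y^6, x^19y^4, x^21
Socle dim=8


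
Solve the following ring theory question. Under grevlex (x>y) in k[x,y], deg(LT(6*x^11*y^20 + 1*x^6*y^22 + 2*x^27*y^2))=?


LT: 6*x^11*y^20
deg_x=11, deg_y=20
Total=11+20=31


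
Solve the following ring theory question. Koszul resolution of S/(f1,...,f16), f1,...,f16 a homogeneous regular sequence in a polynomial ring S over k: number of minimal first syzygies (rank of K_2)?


Regular sequence => Koszul complex is the minimal free resolution.
Syz_1 minimally generated by Koszul relations f_i*e_j - f_j*e_i (i<j): mu(Syz_1) = beta_2 = C(m,2) = m(m-1)/2
m=16
16*15/2 = 120


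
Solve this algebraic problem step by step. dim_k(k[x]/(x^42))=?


Basis: 1,x,...,x^41
dim=42


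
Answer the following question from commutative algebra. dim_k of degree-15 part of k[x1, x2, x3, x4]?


C(d+n-1,n-1)=C(18,3)=816


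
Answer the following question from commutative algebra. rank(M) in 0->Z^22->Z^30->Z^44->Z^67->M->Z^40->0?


Alt sum=0:
(-1)^0*22 + (-1)^1*30 + (-1)^2*44 + (-1)^3*67 + (-1)^4*? + (-1)^5*40=0
rank(M)=71


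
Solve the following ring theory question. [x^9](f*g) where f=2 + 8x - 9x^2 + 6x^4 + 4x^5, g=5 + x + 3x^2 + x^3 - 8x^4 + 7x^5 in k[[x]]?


[x^9] = sum a_i*b_j, i+j=9
  6*7=42
  4*-8=-32
Sum=10


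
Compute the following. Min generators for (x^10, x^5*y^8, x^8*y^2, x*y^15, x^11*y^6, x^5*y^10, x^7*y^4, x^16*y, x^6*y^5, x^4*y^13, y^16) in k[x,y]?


Remove redundant (divisible by others).
x^11*y^6 redundant.
x^16*y redundant.
x^5*y^10 redundant.
Min: x^10, x^8*y^2, x^7*y^4, x^6*y^5, x^5*y^8, x^4*y^13, x*y^15, y^16
Count=8


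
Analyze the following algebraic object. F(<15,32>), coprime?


gcd(15,32)=1 => F=ab-a-b=15*32-15-32=480-47=433


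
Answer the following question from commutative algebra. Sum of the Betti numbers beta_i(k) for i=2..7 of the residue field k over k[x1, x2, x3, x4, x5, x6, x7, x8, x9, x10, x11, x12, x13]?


Koszul resolution: beta_i(k)=C(n,i), n=13
C(13,2)=78, C(13,3)=286, C(13,4)=715, C(13,5)=1287, C(13,6)=1716, C(13,7)=1716
Sum=5798


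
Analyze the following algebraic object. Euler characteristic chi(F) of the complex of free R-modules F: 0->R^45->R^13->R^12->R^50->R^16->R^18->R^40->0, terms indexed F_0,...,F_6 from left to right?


chi = sum (-1)^i * rank:
(-1)^0*45=45
(-1)^1*13=-13
(-1)^2*12=12
(-1)^3*50=-50
(-1)^4*16=16
(-1)^5*18=-18
(-1)^6*40=40
chi=32


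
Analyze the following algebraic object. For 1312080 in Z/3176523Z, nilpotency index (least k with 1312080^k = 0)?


1312080^k mod 3176523:
k=1: 1312080
k=2: 2344797
k=3: 250047
k=4: 842751
k=5: 2722734
k=6: 0
First zero at k = 6


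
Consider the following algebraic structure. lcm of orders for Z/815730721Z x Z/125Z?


Exponent = lcm of the cyclic orders; pairwise coprime => product.
13^8*5^3=815730721*125=101966340125


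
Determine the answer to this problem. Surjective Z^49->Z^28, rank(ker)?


rank(ker) = 49-28 = 21


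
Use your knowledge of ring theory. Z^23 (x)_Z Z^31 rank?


rank(M(x)N) = rank(M)*rank(N)
23*31 = 713


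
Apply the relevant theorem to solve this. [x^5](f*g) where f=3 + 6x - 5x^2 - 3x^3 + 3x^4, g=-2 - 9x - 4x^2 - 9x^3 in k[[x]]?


[x^5] = sum a_i*b_j, i+j=5
  -5*-9=45
  -3*-4=12
  3*-9=-27
Sum=30


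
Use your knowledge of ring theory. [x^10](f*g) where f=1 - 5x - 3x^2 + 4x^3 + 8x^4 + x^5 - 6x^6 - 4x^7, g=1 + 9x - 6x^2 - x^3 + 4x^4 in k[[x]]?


[x^10] = sum a_i*b_j, i+j=10
  -6*4=-24
  -4*-1=4
Sum=-20


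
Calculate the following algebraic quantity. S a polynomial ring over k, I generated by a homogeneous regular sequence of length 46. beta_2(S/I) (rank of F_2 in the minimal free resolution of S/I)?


Regular sequence => Koszul complex is the minimal free resolution.
Syz_1 minimally generated by Koszul relations f_i*e_j - f_j*e_i (i<j): mu(Syz_1) = beta_2 = C(m,2) = m(m-1)/2
m=46
46*45/2 = 1035


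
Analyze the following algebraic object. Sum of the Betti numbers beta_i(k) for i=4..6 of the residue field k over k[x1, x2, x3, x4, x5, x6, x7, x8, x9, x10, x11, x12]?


Koszul resolution: beta_i(k)=C(n,i), n=12
C(12,4)=495, C(12,5)=792, C(12,6)=924
Sum=2211


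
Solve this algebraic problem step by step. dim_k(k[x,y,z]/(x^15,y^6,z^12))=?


Basis: x^iy^jz^k, i<15,j<6,k<12
15*6*12=1080


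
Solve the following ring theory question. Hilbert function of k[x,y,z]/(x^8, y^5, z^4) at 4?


Need i<8, j<5, k<4 with i+j+k=4.
For each i, j ranges over max(0,4-i-3)..min(4,4-i):
  i=0: j in [1,4] -> 4
  i=1: j in [0,3] -> 4
  i=2: j in [0,2] -> 3
  i=3: j in [0,1] -> 2
  i=4: j in [0,0] -> 1
H(4) = 4+4+3+2+1 = 14


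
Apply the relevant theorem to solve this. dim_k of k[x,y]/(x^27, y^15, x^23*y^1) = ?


k[x,y]/I, I = (x^27, y^15, x^23*y^1)
Rect: 27x15=405. Corner: (27-23)x(15-1)=56.
dim = 405-56 = 349


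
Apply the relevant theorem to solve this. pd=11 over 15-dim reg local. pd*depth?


pd+depth=15
depth=15-11=4
pd*depth=11*4=44


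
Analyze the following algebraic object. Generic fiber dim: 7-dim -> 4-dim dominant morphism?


dim(fiber)=dim(X)-dim(Y)=7-4=3


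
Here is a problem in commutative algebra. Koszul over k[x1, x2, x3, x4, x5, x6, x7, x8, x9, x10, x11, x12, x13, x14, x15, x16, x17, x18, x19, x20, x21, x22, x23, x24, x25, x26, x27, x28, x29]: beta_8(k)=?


C(n,i)=C(29,8)=4292145


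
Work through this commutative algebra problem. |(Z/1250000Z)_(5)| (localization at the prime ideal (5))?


5-primary part: 1250000=5^7*16
Size=5^7=78125


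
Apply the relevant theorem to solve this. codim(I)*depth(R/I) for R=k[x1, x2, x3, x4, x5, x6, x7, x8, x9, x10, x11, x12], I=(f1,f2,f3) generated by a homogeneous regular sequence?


codim=3, depth=dim(R/I)=12-3=9
Product=3*9=27


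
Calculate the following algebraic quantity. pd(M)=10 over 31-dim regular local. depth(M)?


pd+depth=depth(R)=31
depth=31-10=21


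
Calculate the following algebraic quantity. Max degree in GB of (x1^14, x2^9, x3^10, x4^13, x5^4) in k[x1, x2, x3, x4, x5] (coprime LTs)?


Pure powers, coprime LTs => already GB.
Degrees: 14, 9, 10, 13, 4
Max=14


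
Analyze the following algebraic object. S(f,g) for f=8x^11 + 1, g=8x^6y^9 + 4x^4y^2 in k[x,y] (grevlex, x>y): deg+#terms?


LT(f)=8x^11, LT(g)=8x^6y^9
lcm(LM)=x^11y^9
S(f,g) (scaled by 64 to clear denominators) = 8y^9*f - 8x^5*g = -32x^9y^2 + 8y^9
2 terms, deg 11.
11+2=13


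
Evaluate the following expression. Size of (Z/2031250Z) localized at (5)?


5-primary part: 2031250=5^7*26
Size=5^7=78125


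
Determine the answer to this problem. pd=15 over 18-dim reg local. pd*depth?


pd+depth=18
depth=18-15=3
pd*depth=15*3=45


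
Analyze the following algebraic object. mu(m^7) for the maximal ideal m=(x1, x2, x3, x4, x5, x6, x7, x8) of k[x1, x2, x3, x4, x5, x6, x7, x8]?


Graded Nakayama: mu(m^d) = dim_k (m^d/m^(d+1)) = #degree-7 monomials in 8 vars
C(n+d-1,d)=C(14,7)=3432


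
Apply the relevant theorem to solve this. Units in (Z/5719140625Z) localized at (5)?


Local ring = Z/390625Z.
phi(390625) = 5^7*(5-1) = 312500


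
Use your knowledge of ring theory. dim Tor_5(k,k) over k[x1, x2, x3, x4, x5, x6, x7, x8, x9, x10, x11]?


Koszul: C(n,i)=C(11,5)=462


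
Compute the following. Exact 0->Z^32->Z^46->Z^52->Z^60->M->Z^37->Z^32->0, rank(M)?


Alt sum=0:
(-1)^0*32 + (-1)^1*46 + (-1)^2*52 + (-1)^3*60 + (-1)^4*? + (-1)^5*37 + (-1)^6*32=0
rank(M)=27


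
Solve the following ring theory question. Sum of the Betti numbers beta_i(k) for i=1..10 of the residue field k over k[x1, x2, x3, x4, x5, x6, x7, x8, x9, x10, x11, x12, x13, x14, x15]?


Koszul resolution: beta_i(k)=C(n,i), n=15
C(15,1)=15, C(15,2)=105, C(15,3)=455, C(15,4)=1365, C(15,5)=3003, C(15,6)=5005, C(15,7)=6435, C(15,8)=6435, C(15,9)=5005, C(15,10)=3003
Sum=30826


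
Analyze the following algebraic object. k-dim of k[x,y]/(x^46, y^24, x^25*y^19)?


k[x,y]/I, I = (x^46, y^24, x^25*y^19)
Rect: 46x24=1104. Corner: (46-25)x(24-19)=105.
dim = 1104-105 = 999


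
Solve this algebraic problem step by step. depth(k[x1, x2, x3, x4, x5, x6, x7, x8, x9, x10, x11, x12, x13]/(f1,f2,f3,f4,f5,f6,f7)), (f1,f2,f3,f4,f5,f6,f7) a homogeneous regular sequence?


depth(R)=13
depth(R/I)=13-7=6


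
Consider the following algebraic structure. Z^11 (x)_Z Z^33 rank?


rank(M(x)N) = rank(M)*rank(N)
11*33 = 363


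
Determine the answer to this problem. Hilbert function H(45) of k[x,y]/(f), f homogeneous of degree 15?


H(t)=d for t>=d-1.
d=15, t=45
H(45)=15


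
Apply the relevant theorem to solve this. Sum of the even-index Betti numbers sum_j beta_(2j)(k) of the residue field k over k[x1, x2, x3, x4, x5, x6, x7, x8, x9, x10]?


Koszul resolution: beta_i(k)=C(n,i), n=10
sum_even C(10,i) = 2^(n-1) = 2^9 = 512


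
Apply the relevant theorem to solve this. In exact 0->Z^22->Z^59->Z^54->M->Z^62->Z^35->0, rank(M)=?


Alt sum=0:
(-1)^0*22 + (-1)^1*59 + (-1)^2*54 + (-1)^3*? + (-1)^4*62 + (-1)^5*35=0
rank(M)=44


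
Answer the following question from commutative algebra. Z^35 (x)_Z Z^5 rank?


rank(M(x)N) = rank(M)*rank(N)
35*5 = 175


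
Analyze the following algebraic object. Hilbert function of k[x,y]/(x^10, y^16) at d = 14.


k[x,y], I = (x^10, y^16), d = 14
Need i < 10 and d-i < 16.
Range: 0 <= i <= 9.
H(14) = 10


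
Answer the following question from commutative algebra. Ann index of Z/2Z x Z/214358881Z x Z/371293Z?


Exponent = lcm of the cyclic orders; pairwise coprime => product.
2^1*11^8*13^5=2*214358881*371293=159179904006266


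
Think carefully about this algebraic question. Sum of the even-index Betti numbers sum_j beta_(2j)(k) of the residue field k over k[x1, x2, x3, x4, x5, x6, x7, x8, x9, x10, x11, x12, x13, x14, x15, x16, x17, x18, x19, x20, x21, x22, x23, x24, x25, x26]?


Koszul resolution: beta_i(k)=C(n,i), n=26
sum_even C(26,i) = 2^(n-1) = 2^25 = 33554432


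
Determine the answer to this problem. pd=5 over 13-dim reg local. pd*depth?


pd+depth=13
depth=13-5=8
pd*depth=5*8=40


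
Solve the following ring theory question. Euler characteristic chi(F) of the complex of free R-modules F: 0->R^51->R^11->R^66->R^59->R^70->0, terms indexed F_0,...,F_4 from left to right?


chi = sum (-1)^i * rank:
(-1)^0*51=51
(-1)^1*11=-11
(-1)^2*66=66
(-1)^3*59=-59
(-1)^4*70=70
chi=117


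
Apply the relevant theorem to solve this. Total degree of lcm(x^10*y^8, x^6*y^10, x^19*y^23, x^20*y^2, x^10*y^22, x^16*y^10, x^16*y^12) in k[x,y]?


lcm = componentwise max:
x: max(10,6,19,20,10,16,16)=20
y: max(8,10,23,2,22,10,12)=23
Total=20+23=43


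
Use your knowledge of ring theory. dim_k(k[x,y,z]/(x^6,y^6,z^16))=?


Basis: x^iy^jz^k, i<6,j<6,k<16
6*6*16=576


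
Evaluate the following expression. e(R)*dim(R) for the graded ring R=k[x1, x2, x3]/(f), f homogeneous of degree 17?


e(R)=deg(f)=17, dim(R)=3-1=2
e*dim=17*2=34


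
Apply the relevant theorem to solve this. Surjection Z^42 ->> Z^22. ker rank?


rank(ker) = 42-22 = 20


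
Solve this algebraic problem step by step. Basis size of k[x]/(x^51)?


Basis: 1,x,...,x^50
dim=51


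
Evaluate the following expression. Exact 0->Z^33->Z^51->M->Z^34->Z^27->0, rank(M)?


Alt sum=0:
(-1)^0*33 + (-1)^1*51 + (-1)^2*? + (-1)^3*34 + (-1)^4*27=0
rank(M)=25


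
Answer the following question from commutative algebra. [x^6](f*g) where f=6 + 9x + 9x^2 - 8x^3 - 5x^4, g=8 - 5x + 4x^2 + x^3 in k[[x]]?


[x^6] = sum a_i*b_j, i+j=6
  -8*1=-8
  -5*4=-20
Sum=-28


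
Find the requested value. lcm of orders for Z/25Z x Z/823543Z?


Exponent = lcm of the cyclic orders; pairwise coprime => product.
5^2*7^7=25*823543=20588575


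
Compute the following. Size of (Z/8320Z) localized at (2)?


2-primary part: 8320=2^7*65
Size=2^7=128


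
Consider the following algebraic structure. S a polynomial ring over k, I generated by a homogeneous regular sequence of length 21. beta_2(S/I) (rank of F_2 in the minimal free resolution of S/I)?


Regular sequence => Koszul complex is the minimal free resolution.
Syz_1 minimally generated by Koszul relations f_i*e_j - f_j*e_i (i<j): mu(Syz_1) = beta_2 = C(m,2) = m(m-1)/2
m=21
21*20/2 = 210


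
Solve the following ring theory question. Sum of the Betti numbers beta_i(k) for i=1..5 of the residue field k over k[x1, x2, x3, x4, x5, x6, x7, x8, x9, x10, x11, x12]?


Koszul resolution: beta_i(k)=C(n,i), n=12
C(12,1)=12, C(12,2)=66, C(12,3)=220, C(12,4)=495, C(12,5)=792
Sum=1585


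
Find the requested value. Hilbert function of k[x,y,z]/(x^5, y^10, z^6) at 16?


Need i<5, j<10, k<6 with i+j+k=16.
For each i, j ranges over max(0,16-i-5)..min(9,16-i):
  i=0: j in [11,9] -> 0
  i=1: j in [10,9] -> 0
  i=2: j in [9,9] -> 1
  i=3: j in [8,9] -> 2
  i=4: j in [7,9] -> 3
H(16) = 0+0+1+2+3 = 6


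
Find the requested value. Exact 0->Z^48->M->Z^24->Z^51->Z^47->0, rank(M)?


Alt sum=0:
(-1)^0*48 + (-1)^1*? + (-1)^2*24 + (-1)^3*51 + (-1)^4*47=0
rank(M)=68


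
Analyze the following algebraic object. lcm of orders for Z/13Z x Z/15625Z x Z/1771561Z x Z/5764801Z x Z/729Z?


Exponent = lcm of the cyclic orders; pairwise coprime => product.
13^1*5^6*11^6*7^8*3^6=13*15625*1771561*5764801*729=1512276967329206203125


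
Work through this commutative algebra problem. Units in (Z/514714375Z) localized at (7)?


Local ring = Z/823543Z.
phi(823543) = 7^6*(7-1) = 705894


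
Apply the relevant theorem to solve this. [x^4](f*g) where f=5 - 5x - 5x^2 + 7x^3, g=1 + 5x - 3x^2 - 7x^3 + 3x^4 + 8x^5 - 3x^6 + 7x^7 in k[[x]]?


[x^4] = sum a_i*b_j, i+j=4
  5*3=15
  -5*-7=35
  -5*-3=15
  7*5=35
Sum=100


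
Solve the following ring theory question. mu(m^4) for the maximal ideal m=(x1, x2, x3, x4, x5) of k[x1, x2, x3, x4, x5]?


Graded Nakayama: mu(m^d) = dim_k (m^d/m^(d+1)) = #degree-4 monomials in 5 vars
C(n+d-1,d)=C(8,4)=70


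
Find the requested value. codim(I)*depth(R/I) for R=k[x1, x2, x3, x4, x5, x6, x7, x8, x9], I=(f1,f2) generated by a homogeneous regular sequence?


codim=2, depth=dim(R/I)=9-2=7
Product=2*7=14


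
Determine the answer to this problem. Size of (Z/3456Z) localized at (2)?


2-primary part: 3456=2^7*27
Size=2^7=128


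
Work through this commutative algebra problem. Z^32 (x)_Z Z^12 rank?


rank(M(x)N) = rank(M)*rank(N)
32*12 = 384


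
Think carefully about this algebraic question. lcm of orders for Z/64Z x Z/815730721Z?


Exponent = lcm of the cyclic orders; pairwise coprime => product.
2^6*13^8=64*815730721=52206766144


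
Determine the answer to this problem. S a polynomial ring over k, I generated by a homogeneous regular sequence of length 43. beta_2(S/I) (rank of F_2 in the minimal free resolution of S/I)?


Regular sequence => Koszul complex is the minimal free resolution.
Syz_1 minimally generated by Koszul relations f_i*e_j - f_j*e_i (i<j): mu(Syz_1) = beta_2 = C(m,2) = m(m-1)/2
m=43
43*42/2 = 903


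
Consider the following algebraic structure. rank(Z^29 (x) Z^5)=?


rank(M(x)N) = rank(M)*rank(N)
29*5 = 145


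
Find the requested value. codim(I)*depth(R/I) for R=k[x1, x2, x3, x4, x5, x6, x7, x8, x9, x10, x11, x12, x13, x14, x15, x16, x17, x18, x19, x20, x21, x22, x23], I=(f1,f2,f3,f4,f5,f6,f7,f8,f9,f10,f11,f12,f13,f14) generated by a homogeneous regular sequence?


codim=14, depth=dim(R/I)=23-14=9
Product=14*9=126


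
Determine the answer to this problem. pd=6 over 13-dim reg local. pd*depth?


pd+depth=13
depth=13-6=7
pd*depth=6*7=42


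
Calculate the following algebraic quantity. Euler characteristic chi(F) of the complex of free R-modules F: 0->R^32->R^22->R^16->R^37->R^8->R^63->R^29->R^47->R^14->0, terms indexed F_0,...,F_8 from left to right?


chi = sum (-1)^i * rank:
(-1)^0*32=32
(-1)^1*22=-22
(-1)^2*16=16
(-1)^3*37=-37
(-1)^4*8=8
(-1)^5*63=-63
(-1)^6*29=29
(-1)^7*47=-47
(-1)^8*14=14
chi=-70


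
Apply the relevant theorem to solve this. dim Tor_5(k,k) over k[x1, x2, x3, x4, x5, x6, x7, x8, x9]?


Koszul: C(n,i)=C(9,5)=126


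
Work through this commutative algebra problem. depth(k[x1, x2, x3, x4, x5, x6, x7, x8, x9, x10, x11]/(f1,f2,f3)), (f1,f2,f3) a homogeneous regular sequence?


depth(R)=11
depth(R/I)=11-3=8


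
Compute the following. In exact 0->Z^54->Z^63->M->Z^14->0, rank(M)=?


Alt sum=0:
(-1)^0*54 + (-1)^1*63 + (-1)^2*? + (-1)^3*14=0
rank(M)=23


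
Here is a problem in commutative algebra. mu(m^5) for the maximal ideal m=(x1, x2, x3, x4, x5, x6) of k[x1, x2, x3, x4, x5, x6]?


Graded Nakayama: mu(m^d) = dim_k (m^d/m^(d+1)) = #degree-5 monomials in 6 vars
C(n+d-1,d)=C(10,5)=252


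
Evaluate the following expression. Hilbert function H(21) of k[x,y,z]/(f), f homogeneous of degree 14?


C(23,2)-C(9,2)=253-36=217


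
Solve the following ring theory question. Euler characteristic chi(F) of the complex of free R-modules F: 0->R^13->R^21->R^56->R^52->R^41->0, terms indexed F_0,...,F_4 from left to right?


chi = sum (-1)^i * rank:
(-1)^0*13=13
(-1)^1*21=-21
(-1)^2*56=56
(-1)^3*52=-52
(-1)^4*41=41
chi=37


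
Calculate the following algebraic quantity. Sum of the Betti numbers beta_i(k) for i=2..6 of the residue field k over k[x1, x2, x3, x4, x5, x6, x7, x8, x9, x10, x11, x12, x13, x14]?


Koszul resolution: beta_i(k)=C(n,i), n=14
C(14,2)=91, C(14,3)=364, C(14,4)=1001, C(14,5)=2002, C(14,6)=3003
Sum=6461


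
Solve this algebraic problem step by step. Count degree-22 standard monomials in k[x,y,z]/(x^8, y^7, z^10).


Need i<8, j<7, k<10 with i+j+k=22.
For each i, j ranges over max(0,22-i-9)..min(6,22-i):
  i=0: j in [13,6] -> 0
  i=1: j in [12,6] -> 0
  i=2: j in [11,6] -> 0
  i=3: j in [10,6] -> 0
  i=4: j in [9,6] -> 0
  i=5: j in [8,6] -> 0
  i=6: j in [7,6] -> 0
  i=7: j in [6,6] -> 1
H(22) = 0+0+0+0+0+0+0+1 = 1


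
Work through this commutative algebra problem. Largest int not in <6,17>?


gcd(6,17)=1 => F=ab-a-b=6*17-6-17=102-23=79


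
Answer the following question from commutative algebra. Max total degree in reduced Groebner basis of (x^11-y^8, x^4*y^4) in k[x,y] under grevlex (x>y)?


LT(f1)=x^11, LT(f2)=x^4y^4, lcm=x^11y^4
S(f1,f2) = y^4*f1 - x^7*f2 = -y^12
Reduced GB = {f1, f2, y^12}; degrees 11, 8, 12
Max = 12


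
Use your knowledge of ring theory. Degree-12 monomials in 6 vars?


C(d+n-1,n-1)=C(17,5)=6188


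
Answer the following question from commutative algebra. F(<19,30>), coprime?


gcd(19,30)=1 => F=ab-a-b=19*30-19-30=570-49=521


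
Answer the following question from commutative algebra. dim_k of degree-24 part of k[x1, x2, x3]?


C(d+n-1,n-1)=C(26,2)=325


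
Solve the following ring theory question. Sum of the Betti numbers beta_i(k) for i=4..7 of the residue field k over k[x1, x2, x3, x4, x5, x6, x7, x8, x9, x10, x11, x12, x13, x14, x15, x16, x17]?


Koszul resolution: beta_i(k)=C(n,i), n=17
C(17,4)=2380, C(17,5)=6188, C(17,6)=12376, C(17,7)=19448
Sum=40392


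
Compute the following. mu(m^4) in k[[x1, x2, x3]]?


C(n+d-1,d)=C(6,4)=15


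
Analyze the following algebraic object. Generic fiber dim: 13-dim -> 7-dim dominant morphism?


dim(fiber)=dim(X)-dim(Y)=13-7=6


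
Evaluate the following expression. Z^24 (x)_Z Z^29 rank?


rank(M(x)N) = rank(M)*rank(N)
24*29 = 696


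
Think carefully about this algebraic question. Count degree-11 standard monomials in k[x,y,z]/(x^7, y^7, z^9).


Need i<7, j<7, k<9 with i+j+k=11.
For each i, j ranges over max(0,11-i-8)..min(6,11-i):
  i=0: j in [3,6] -> 4
  i=1: j in [2,6] -> 5
  i=2: j in [1,6] -> 6
  i=3: j in [0,6] -> 7
  i=4: j in [0,6] -> 7
  i=5: j in [0,6] -> 7
  i=6: j in [0,5] -> 6
H(11) = 4+5+6+7+7+7+6 = 42


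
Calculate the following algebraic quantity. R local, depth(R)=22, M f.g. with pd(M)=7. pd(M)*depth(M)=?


pd+depth=22
depth=22-7=15
pd*depth=7*15=105


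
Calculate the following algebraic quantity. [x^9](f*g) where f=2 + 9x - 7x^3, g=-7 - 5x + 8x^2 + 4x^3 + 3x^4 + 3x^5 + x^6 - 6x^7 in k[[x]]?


[x^9] = sum a_i*b_j, i+j=9
  -7*1=-7
Sum=-7


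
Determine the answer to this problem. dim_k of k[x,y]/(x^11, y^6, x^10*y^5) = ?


k[x,y]/I, I = (x^11, y^6, x^10*y^5)
Rect: 11x6=66. Corner: (11-10)x(6-5)=1.
dim = 66-1 = 65


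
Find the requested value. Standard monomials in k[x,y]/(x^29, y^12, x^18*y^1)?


k[x,y]/I, I = (x^29, y^12, x^18*y^1)
Rect: 29x12=348. Corner: (29-18)x(12-1)=121.
dim = 348-121 = 227


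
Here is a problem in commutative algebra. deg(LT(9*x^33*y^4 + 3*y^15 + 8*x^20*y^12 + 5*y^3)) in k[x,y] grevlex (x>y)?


LT: 9*x^33*y^4
deg_x=33, deg_y=4
Total=33+4=37


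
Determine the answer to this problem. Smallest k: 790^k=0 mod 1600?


790^k mod 1600:
k=1: 790
k=2: 100
k=3: 600
k=4: 400
k=5: 800
k=6: 0
First zero at k = 6


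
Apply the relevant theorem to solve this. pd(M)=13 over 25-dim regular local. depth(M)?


pd+depth=depth(R)=25
depth=25-13=12


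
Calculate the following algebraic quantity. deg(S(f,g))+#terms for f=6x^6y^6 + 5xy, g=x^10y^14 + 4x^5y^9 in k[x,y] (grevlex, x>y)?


LT(f)=6x^6y^6, LT(g)=x^10y^14
lcm(LM)=x^10y^14
S(f,g) (scaled by 6 to clear denominators) = x^4y^8*f - 6*g = -19x^5y^9
1 terms, deg 14.
14+1=15


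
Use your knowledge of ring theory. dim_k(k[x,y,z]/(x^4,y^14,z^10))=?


Basis: x^iy^jz^k, i<4,j<14,k<10
4*14*10=560


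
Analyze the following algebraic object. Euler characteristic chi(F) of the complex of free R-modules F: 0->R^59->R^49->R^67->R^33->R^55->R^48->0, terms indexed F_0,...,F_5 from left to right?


chi = sum (-1)^i * rank:
(-1)^0*59=59
(-1)^1*49=-49
(-1)^2*67=67
(-1)^3*33=-33
(-1)^4*55=55
(-1)^5*48=-48
chi=51


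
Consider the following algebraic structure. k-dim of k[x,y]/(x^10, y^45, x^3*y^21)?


k[x,y]/I, I = (x^10, y^45, x^3*y^21)
Rect: 10x45=450. Corner: (10-3)x(45-21)=168.
dim = 450-168 = 282


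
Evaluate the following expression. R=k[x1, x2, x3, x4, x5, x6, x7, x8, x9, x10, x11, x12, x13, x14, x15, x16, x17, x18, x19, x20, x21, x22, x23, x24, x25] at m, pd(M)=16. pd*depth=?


pd+depth=25
depth=25-16=9
pd*depth=16*9=144


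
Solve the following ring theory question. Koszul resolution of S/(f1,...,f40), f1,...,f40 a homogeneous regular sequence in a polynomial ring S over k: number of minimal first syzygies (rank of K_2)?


Regular sequence => Koszul complex is the minimal free resolution.
Syz_1 minimally generated by Koszul relations f_i*e_j - f_j*e_i (i<j): mu(Syz_1) = beta_2 = C(m,2) = m(m-1)/2
m=40
40*39/2 = 780


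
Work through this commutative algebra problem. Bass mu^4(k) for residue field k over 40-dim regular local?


C(n,i)=C(40,4)=91390


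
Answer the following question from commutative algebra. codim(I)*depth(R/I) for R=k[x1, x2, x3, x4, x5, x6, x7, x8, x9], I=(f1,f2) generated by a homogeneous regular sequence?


codim=2, depth=dim(R/I)=9-2=7
Product=2*7=14


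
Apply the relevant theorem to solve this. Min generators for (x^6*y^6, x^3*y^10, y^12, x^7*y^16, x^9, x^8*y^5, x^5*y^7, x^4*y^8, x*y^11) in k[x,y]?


Remove redundant (divisible by others).
x^7*y^16 redundant.
Min: x^9, x^8*y^5, x^6*y^6, x^5*y^7, x^4*y^8, x^3*y^10, x*y^11, y^12
Count=8


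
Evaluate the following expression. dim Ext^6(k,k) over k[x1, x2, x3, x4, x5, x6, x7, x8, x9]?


C(n,i)=C(9,6)=84


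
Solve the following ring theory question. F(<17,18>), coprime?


gcd(17,18)=1 => F=ab-a-b=17*18-17-18=306-35=271


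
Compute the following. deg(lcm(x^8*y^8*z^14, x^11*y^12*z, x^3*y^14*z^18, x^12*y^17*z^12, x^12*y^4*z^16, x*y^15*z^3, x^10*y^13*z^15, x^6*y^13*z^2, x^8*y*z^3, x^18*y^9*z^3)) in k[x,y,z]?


lcm = componentwise max:
x: max(8,11,3,12,12,1,10,6,8,18)=18
y: max(8,12,14,17,4,15,13,13,1,9)=17
z: max(14,1,18,12,16,3,15,2,3,3)=18
Total=18+17+18=53


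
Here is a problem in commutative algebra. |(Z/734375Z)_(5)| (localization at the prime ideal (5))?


5-primary part: 734375=5^6*47
Size=5^6=15625


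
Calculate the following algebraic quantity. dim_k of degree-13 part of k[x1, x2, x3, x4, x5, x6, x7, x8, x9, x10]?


C(d+n-1,n-1)=C(22,9)=497420
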